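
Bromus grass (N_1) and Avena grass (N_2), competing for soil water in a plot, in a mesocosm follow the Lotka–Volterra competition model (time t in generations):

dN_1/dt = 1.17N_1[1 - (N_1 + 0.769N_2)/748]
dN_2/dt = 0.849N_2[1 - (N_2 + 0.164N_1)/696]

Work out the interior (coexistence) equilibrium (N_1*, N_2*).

N_1* ≈ 243, N_2* ≈ 656

Setting both brackets to zero gives the nullclines N_1 + 0.769N_2 = 748 and 0.164N_1 + N_2 = 696.
Substituting N_2 = 696 - 0.164N_1 into the first: N_1(1 - 0.769·0.164) = 748 - 0.769·696.
So N_1* = 213/0.874 = 243, and then N_2* = 696 - 0.164·243 = 656.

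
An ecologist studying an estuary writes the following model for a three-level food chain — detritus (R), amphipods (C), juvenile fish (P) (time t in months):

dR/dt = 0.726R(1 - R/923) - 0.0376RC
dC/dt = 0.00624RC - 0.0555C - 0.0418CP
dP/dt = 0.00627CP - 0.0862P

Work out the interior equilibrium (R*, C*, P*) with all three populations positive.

R* ≈ 266, C* ≈ 13.7, P* ≈ 38.4

From dP/dt = 0: 0.00627C* = 0.0862, so C* = 13.7.
From dR/dt = 0: 0.726(1 - R*/923) = 0.0376·13.7, giving R* = 923·(1 - 0.712) = 266.
From dC/dt = 0: 0.00624·266 - 0.0555 = 0.0418P*, so P* = 1.6/0.0418 = 38.4.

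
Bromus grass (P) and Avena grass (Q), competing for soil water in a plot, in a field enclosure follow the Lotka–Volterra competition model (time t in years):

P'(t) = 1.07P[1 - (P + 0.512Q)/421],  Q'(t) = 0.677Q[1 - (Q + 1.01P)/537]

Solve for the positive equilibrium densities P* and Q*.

P* ≈ 302, Q* ≈ 232

Setting both brackets to zero gives the nullclines P + 0.512Q = 421 and 1.01P + Q = 537.
Substituting Q = 537 - 1.01P into the first: P(1 - 0.512·1.01) = 421 - 0.512·537.
So P* = 146/0.483 = 302, and then Q* = 537 - 1.01·302 = 232.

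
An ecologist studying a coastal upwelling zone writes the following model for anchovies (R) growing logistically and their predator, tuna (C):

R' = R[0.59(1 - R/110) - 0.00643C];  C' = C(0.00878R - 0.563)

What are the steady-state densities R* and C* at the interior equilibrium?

From dC/dt = 0 with C > 0: 0.00878R* = 0.563, so R* = 64.1.
Substitute into dR/dt = 0: 0.59(1 - 64.1/110) = 0.00643C*.
The bracket is 0.417, giving C* = 0.246/0.00643 = 38.3.

R* ≈ 64.1, C* ≈ 38.3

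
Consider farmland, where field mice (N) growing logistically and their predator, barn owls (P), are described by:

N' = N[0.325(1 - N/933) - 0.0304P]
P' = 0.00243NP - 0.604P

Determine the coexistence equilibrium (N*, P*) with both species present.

N* ≈ 249, P* ≈ 7.84

From dP/dt = 0 with P > 0: 0.00243N* = 0.604, so N* = 249.
Substitute into dN/dt = 0: 0.325(1 - 249/933) = 0.0304P*.
The bracket is 0.734, giving P* = 0.238/0.0304 = 7.84.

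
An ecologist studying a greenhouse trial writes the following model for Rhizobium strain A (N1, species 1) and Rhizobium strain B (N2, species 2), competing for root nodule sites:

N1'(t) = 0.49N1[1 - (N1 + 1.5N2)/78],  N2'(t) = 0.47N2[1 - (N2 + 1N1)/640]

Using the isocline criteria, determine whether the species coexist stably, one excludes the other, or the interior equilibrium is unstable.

species 2 excludes species 1

Compare the nullcline intercepts: K1/α12 = 78/1.5 = 52 < K2 = 640; K2/α21 = 640/1 = 640 > K1 = 78.
Since the inequalities point opposite ways, species 2 can invade but species 1 cannot.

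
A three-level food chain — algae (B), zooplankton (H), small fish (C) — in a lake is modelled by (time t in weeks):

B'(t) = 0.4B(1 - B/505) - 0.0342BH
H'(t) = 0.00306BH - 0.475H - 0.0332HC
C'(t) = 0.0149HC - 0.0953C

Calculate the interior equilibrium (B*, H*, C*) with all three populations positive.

From dC/dt = 0: 0.0149H* = 0.0953, so H* = 6.4.
From dB/dt = 0: 0.4(1 - B*/505) = 0.0342·6.4, giving B* = 505·(1 - 0.547) = 229.
From dH/dt = 0: 0.00306·229 - 0.475 = 0.0332C*, so C* = 0.225/0.0332 = 6.78.

B* ≈ 229, H* ≈ 6.4, C* ≈ 6.78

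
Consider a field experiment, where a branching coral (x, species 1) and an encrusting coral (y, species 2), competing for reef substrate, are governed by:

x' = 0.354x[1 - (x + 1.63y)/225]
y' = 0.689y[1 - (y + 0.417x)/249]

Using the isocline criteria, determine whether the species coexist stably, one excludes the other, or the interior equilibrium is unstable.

species 2 excludes species 1

Compare the nullcline intercepts: K1/α12 = 225/1.63 = 138 < K2 = 249; K2/α21 = 249/0.417 = 597 > K1 = 225.
Since the inequalities point opposite ways, species 2 can invade but species 1 cannot.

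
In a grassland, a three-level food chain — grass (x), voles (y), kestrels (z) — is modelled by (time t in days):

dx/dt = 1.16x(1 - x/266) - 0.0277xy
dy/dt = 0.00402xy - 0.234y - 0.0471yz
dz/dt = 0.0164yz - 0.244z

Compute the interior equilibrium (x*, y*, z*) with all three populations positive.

x* ≈ 171, y* ≈ 14.9, z* ≈ 9.67

From dz/dt = 0: 0.0164y* = 0.244, so y* = 14.9.
From dx/dt = 0: 1.16(1 - x*/266) = 0.0277·14.9, giving x* = 266·(1 - 0.355) = 171.
From dy/dt = 0: 0.00402·171 - 0.234 = 0.0471z*, so z* = 0.455/0.0471 = 9.67.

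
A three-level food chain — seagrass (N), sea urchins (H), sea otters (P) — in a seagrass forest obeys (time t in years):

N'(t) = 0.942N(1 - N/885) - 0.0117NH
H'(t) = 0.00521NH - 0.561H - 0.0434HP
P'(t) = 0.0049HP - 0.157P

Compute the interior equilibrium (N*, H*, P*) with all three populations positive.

From dP/dt = 0: 0.0049H* = 0.157, so H* = 32.
From dN/dt = 0: 0.942(1 - N*/885) = 0.0117·32, giving N* = 885·(1 - 0.398) = 533.
From dH/dt = 0: 0.00521·533 - 0.561 = 0.0434P*, so P* = 2.21/0.0434 = 51.

N* ≈ 533, H* ≈ 32, P* ≈ 51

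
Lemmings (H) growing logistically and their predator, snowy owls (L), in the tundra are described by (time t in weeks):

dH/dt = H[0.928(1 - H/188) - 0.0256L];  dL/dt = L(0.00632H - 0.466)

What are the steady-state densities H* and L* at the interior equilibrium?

H* ≈ 73.7, L* ≈ 22

From dL/dt = 0 with L > 0: 0.00632H* = 0.466, so H* = 73.7.
Substitute into dH/dt = 0: 0.928(1 - 73.7/188) = 0.0256L*.
The bracket is 0.608, giving L* = 0.564/0.0256 = 22.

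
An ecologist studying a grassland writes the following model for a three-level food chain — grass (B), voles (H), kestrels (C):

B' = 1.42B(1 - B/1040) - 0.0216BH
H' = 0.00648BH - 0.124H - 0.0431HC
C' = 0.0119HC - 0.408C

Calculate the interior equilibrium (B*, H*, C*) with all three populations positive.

From dC/dt = 0: 0.0119H* = 0.408, so H* = 34.3.
From dB/dt = 0: 1.42(1 - B*/1040) = 0.0216·34.3, giving B* = 1040·(1 - 0.522) = 498.
From dH/dt = 0: 0.00648·498 - 0.124 = 0.0431C*, so C* = 3.1/0.0431 = 71.9.

B* ≈ 498, H* ≈ 34.3, C* ≈ 71.9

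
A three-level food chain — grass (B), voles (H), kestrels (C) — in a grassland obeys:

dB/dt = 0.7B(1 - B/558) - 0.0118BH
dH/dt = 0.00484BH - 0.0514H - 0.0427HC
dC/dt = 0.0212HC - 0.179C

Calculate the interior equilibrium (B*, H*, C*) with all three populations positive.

B* ≈ 479, H* ≈ 8.44, C* ≈ 53

From dC/dt = 0: 0.0212H* = 0.179, so H* = 8.44.
From dB/dt = 0: 0.7(1 - B*/558) = 0.0118·8.44, giving B* = 558·(1 - 0.142) = 479.
From dH/dt = 0: 0.00484·479 - 0.0514 = 0.0427C*, so C* = 2.26/0.0427 = 53.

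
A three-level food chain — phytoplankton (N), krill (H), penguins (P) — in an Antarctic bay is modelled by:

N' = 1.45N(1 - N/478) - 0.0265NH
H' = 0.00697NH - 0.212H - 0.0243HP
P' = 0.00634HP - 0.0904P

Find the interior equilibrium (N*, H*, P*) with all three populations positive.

From dP/dt = 0: 0.00634H* = 0.0904, so H* = 14.3.
From dN/dt = 0: 1.45(1 - N*/478) = 0.0265·14.3, giving N* = 478·(1 - 0.261) = 353.
From dH/dt = 0: 0.00697·353 - 0.212 = 0.0243P*, so P* = 2.25/0.0243 = 92.7.

N* ≈ 353, H* ≈ 14.3, P* ≈ 92.7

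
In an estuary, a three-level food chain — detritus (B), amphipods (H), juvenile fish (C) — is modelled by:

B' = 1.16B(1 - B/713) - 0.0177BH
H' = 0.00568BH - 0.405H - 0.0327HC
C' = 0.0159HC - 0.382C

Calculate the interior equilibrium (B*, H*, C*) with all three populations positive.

B* ≈ 452, H* ≈ 24, C* ≈ 66.1

From dC/dt = 0: 0.0159H* = 0.382, so H* = 24.
From dB/dt = 0: 1.16(1 - B*/713) = 0.0177·24, giving B* = 713·(1 - 0.367) = 452.
From dH/dt = 0: 0.00568·452 - 0.405 = 0.0327C*, so C* = 2.16/0.0327 = 66.1.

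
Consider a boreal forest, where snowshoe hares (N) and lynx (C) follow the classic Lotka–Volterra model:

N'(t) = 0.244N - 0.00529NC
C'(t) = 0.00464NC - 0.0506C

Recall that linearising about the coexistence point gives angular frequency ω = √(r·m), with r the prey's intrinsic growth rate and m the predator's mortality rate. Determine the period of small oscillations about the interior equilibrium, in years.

Here r = 0.244 and m = 0.0506, so r·m = 0.0123.
ω = √0.0123 = 0.111 per year, hence T = 2π/ω ≈ 56.5 years.

T ≈ 56.5 years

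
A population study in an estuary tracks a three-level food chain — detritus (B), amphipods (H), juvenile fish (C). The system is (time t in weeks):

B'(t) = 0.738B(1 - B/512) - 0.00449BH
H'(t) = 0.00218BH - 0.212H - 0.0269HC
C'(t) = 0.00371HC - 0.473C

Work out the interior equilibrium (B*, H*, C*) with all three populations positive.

B* ≈ 115, H* ≈ 127, C* ≈ 1.43

From dC/dt = 0: 0.00371H* = 0.473, so H* = 127.
From dB/dt = 0: 0.738(1 - B*/512) = 0.00449·127, giving B* = 512·(1 - 0.776) = 115.
From dH/dt = 0: 0.00218·115 - 0.212 = 0.0269C*, so C* = 0.0384/0.0269 = 1.43.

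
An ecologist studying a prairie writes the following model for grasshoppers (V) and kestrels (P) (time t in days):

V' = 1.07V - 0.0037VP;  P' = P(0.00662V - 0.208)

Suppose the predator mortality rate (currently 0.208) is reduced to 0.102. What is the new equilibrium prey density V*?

At the interior fixed point, setting dP/dt = 0 with P > 0 fixes V* = (predator death rate)/(VP coefficient) — independent of the other coefficients.
With the change, V* = 0.102/0.00662 = 15.4; it falls from 31.4.

V* ≈ 15.4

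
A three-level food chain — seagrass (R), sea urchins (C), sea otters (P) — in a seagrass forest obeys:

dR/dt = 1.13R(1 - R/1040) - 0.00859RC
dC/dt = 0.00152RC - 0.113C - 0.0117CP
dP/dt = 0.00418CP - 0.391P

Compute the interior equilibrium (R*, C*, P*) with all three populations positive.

From dP/dt = 0: 0.00418C* = 0.391, so C* = 93.5.
From dR/dt = 0: 1.13(1 - R*/1040) = 0.00859·93.5, giving R* = 1040·(1 - 0.711) = 300.
From dC/dt = 0: 0.00152·300 - 0.113 = 0.0117P*, so P* = 0.344/0.0117 = 29.4.

R* ≈ 300, C* ≈ 93.5, P* ≈ 29.4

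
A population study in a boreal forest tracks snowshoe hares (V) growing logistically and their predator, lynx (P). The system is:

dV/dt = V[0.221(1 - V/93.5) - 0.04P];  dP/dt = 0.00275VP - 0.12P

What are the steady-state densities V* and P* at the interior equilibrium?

V* ≈ 43.6, P* ≈ 2.95

From dP/dt = 0 with P > 0: 0.00275V* = 0.12, so V* = 43.6.
Substitute into dV/dt = 0: 0.221(1 - 43.6/93.5) = 0.04P*.
The bracket is 0.533, giving P* = 0.118/0.04 = 2.95.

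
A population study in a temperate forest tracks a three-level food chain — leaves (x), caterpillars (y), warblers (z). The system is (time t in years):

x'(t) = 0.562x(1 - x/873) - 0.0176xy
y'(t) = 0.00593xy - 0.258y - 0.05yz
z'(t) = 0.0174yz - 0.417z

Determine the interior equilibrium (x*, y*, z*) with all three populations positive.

From dz/dt = 0: 0.0174y* = 0.417, so y* = 24.
From dx/dt = 0: 0.562(1 - x*/873) = 0.0176·24, giving x* = 873·(1 - 0.751) = 218.
From dy/dt = 0: 0.00593·218 - 0.258 = 0.05z*, so z* = 1.03/0.05 = 20.7.

x* ≈ 218, y* ≈ 24, z* ≈ 20.7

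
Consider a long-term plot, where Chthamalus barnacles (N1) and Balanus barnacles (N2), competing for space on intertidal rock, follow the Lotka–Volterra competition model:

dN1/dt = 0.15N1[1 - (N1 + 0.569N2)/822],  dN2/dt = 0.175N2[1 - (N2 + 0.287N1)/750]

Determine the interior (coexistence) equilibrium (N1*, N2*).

N1* ≈ 472, N2* ≈ 614

Setting both brackets to zero gives the nullclines N1 + 0.569N2 = 822 and 0.287N1 + N2 = 750.
Substituting N2 = 750 - 0.287N1 into the first: N1(1 - 0.569·0.287) = 822 - 0.569·750.
So N1* = 395/0.837 = 472, and then N2* = 750 - 0.287·472 = 614.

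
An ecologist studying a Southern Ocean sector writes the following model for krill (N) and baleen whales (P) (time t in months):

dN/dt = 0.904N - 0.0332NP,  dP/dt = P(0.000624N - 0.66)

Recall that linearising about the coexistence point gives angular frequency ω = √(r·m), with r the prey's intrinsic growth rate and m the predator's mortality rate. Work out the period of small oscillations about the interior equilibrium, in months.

Here r = 0.904 and m = 0.66, so r·m = 0.597.
ω = √0.597 = 0.772 per month, hence T = 2π/ω ≈ 8.13 months.

T ≈ 8.13 months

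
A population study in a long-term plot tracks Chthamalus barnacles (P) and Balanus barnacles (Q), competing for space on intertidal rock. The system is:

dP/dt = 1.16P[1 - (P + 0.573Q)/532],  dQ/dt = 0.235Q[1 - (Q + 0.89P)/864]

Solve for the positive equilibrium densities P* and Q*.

P* ≈ 75.4, Q* ≈ 797

Setting both brackets to zero gives the nullclines P + 0.573Q = 532 and 0.89P + Q = 864.
Substituting Q = 864 - 0.89P into the first: P(1 - 0.573·0.89) = 532 - 0.573·864.
So P* = 36.9/0.49 = 75.4, and then Q* = 864 - 0.89·75.4 = 797.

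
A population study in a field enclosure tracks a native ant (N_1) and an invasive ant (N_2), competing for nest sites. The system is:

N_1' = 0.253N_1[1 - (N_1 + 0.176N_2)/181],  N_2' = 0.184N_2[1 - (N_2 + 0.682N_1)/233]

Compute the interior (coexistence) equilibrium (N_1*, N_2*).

Setting both brackets to zero gives the nullclines N_1 + 0.176N_2 = 181 and 0.682N_1 + N_2 = 233.
Substituting N_2 = 233 - 0.682N_1 into the first: N_1(1 - 0.176·0.682) = 181 - 0.176·233.
So N_1* = 140/0.88 = 159, and then N_2* = 233 - 0.682·159 = 125.

N_1* ≈ 159, N_2* ≈ 125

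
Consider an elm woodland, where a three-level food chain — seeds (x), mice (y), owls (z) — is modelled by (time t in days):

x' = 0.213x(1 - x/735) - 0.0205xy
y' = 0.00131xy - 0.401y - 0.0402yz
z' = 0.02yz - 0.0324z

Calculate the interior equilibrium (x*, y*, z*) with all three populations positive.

x* ≈ 620, y* ≈ 1.62, z* ≈ 10.2

From dz/dt = 0: 0.02y* = 0.0324, so y* = 1.62.
From dx/dt = 0: 0.213(1 - x*/735) = 0.0205·1.62, giving x* = 735·(1 - 0.156) = 620.
From dy/dt = 0: 0.00131·620 - 0.401 = 0.0402z*, so z* = 0.412/0.0402 = 10.2.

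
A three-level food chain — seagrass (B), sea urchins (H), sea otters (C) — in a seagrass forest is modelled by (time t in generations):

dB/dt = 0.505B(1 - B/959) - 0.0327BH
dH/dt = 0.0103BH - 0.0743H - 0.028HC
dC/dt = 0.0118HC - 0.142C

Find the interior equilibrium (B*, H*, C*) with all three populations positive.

B* ≈ 212, H* ≈ 12, C* ≈ 75.2

From dC/dt = 0: 0.0118H* = 0.142, so H* = 12.
From dB/dt = 0: 0.505(1 - B*/959) = 0.0327·12, giving B* = 959·(1 - 0.779) = 212.
From dH/dt = 0: 0.0103·212 - 0.0743 = 0.028C*, so C* = 2.11/0.028 = 75.2.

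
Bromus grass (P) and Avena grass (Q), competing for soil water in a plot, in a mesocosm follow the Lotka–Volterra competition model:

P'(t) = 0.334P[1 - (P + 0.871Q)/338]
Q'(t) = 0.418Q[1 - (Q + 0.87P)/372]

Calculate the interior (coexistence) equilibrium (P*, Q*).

P* ≈ 57.7, Q* ≈ 322

Setting both brackets to zero gives the nullclines P + 0.871Q = 338 and 0.87P + Q = 372.
Substituting Q = 372 - 0.87P into the first: P(1 - 0.871·0.87) = 338 - 0.871·372.
So P* = 14/0.242 = 57.7, and then Q* = 372 - 0.87·57.7 = 322.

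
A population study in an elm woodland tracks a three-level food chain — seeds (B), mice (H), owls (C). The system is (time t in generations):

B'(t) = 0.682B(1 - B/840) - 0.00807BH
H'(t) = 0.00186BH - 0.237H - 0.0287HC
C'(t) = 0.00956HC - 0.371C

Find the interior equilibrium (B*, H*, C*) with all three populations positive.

B* ≈ 454, H* ≈ 38.8, C* ≈ 21.2

From dC/dt = 0: 0.00956H* = 0.371, so H* = 38.8.
From dB/dt = 0: 0.682(1 - B*/840) = 0.00807·38.8, giving B* = 840·(1 - 0.459) = 454.
From dH/dt = 0: 0.00186·454 - 0.237 = 0.0287C*, so C* = 0.608/0.0287 = 21.2.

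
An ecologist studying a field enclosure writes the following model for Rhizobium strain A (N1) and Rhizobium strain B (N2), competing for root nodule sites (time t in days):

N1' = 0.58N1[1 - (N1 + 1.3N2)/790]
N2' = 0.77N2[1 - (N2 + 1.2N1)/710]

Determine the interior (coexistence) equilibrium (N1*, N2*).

Setting both brackets to zero gives the nullclines N1 + 1.3N2 = 790 and 1.2N1 + N2 = 710.
Substituting N2 = 710 - 1.2N1 into the first: N1(1 - 1.3·1.2) = 790 - 1.3·710.
So N1* = -133/-0.56 = 237, and then N2* = 710 - 1.2·237 = 425.

N1* ≈ 237, N2* ≈ 425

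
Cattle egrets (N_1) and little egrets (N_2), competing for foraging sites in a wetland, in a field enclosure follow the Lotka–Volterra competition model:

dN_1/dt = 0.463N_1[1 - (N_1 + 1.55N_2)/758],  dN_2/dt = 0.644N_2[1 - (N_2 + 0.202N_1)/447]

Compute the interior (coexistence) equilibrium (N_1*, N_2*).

N_1* ≈ 94.8, N_2* ≈ 428

Setting both brackets to zero gives the nullclines N_1 + 1.55N_2 = 758 and 0.202N_1 + N_2 = 447.
Substituting N_2 = 447 - 0.202N_1 into the first: N_1(1 - 1.55·0.202) = 758 - 1.55·447.
So N_1* = 65.1/0.687 = 94.8, and then N_2* = 447 - 0.202·94.8 = 428.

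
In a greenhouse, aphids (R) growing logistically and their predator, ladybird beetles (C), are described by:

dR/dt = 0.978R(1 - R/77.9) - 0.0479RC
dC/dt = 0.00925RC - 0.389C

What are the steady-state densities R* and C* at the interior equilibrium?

From dC/dt = 0 with C > 0: 0.00925R* = 0.389, so R* = 42.1.
Substitute into dR/dt = 0: 0.978(1 - 42.1/77.9) = 0.0479C*.
The bracket is 0.46, giving C* = 0.45/0.0479 = 9.4.

R* ≈ 42.1, C* ≈ 9.4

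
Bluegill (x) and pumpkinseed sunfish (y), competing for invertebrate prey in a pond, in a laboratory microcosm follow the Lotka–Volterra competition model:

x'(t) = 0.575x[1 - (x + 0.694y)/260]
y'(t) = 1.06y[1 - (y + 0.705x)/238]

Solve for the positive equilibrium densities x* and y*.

Setting both brackets to zero gives the nullclines x + 0.694y = 260 and 0.705x + y = 238.
Substituting y = 238 - 0.705x into the first: x(1 - 0.694·0.705) = 260 - 0.694·238.
So x* = 94.8/0.511 = 186, and then y* = 238 - 0.705·186 = 107.

x* ≈ 186, y* ≈ 107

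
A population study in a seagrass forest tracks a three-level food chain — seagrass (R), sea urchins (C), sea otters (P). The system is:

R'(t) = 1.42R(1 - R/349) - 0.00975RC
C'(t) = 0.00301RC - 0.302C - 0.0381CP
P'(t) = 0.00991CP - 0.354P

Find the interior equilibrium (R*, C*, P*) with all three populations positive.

From dP/dt = 0: 0.00991C* = 0.354, so C* = 35.7.
From dR/dt = 0: 1.42(1 - R*/349) = 0.00975·35.7, giving R* = 349·(1 - 0.245) = 263.
From dC/dt = 0: 0.00301·263 - 0.302 = 0.0381P*, so P* = 0.491/0.0381 = 12.9.

R* ≈ 263, C* ≈ 35.7, P* ≈ 12.9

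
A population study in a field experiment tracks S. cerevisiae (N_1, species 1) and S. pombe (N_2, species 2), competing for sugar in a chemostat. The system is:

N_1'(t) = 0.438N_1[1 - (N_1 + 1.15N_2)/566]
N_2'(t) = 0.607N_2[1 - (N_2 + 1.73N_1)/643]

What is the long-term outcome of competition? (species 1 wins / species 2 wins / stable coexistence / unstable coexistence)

unstable coexistence (outcome depends on initial conditions)

Compare the nullcline intercepts: K1/α12 = 566/1.15 = 492 < K2 = 643; K2/α21 = 643/1.73 = 372 < K1 = 566.
Since both are reversed, neither can invade when rare; the interior point is a saddle.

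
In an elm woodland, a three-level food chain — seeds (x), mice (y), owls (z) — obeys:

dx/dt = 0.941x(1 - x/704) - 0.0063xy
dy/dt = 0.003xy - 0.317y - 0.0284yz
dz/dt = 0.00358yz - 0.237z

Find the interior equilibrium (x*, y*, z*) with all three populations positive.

From dz/dt = 0: 0.00358y* = 0.237, so y* = 66.2.
From dx/dt = 0: 0.941(1 - x*/704) = 0.0063·66.2, giving x* = 704·(1 - 0.443) = 392.
From dy/dt = 0: 0.003·392 - 0.317 = 0.0284z*, so z* = 0.859/0.0284 = 30.2.

x* ≈ 392, y* ≈ 66.2, z* ≈ 30.2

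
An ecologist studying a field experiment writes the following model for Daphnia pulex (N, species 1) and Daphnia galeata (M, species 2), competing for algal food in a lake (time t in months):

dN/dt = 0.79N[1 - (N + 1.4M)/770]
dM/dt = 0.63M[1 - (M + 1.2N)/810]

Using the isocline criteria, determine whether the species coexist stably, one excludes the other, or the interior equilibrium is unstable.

unstable coexistence (outcome depends on initial conditions)

Compare the nullcline intercepts: K1/α12 = 770/1.4 = 550 < K2 = 810; K2/α21 = 810/1.2 = 675 < K1 = 770.
Since both are reversed, neither can invade when rare; the interior point is a saddle.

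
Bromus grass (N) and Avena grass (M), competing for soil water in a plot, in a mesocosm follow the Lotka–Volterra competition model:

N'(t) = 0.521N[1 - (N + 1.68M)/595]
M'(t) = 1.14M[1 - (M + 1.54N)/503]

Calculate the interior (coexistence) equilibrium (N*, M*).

N* ≈ 158, M* ≈ 260

Setting both brackets to zero gives the nullclines N + 1.68M = 595 and 1.54N + M = 503.
Substituting M = 503 - 1.54N into the first: N(1 - 1.68·1.54) = 595 - 1.68·503.
So N* = -250/-1.59 = 158, and then M* = 503 - 1.54·158 = 260.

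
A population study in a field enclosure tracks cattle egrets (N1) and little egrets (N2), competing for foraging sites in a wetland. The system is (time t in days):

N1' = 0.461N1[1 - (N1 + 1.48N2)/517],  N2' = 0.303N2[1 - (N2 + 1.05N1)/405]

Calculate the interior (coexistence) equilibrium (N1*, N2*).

Setting both brackets to zero gives the nullclines N1 + 1.48N2 = 517 and 1.05N1 + N2 = 405.
Substituting N2 = 405 - 1.05N1 into the first: N1(1 - 1.48·1.05) = 517 - 1.48·405.
So N1* = -82.4/-0.554 = 149, and then N2* = 405 - 1.05·149 = 249.

N1* ≈ 149, N2* ≈ 249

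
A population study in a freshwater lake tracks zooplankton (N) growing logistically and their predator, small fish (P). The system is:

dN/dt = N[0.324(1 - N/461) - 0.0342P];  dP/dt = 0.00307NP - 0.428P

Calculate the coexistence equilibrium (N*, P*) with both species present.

From dP/dt = 0 with P > 0: 0.00307N* = 0.428, so N* = 139.
Substitute into dN/dt = 0: 0.324(1 - 139/461) = 0.0342P*.
The bracket is 0.698, giving P* = 0.226/0.0342 = 6.61.

N* ≈ 139, P* ≈ 6.61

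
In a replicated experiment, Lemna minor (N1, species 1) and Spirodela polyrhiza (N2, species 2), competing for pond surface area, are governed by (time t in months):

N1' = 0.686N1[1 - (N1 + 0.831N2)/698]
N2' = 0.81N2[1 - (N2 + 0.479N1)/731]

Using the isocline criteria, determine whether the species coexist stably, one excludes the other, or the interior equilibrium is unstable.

stable coexistence

Compare the nullcline intercepts: K1/α12 = 698/0.831 = 840 > K2 = 731; K2/α21 = 731/0.479 = 1530 > K1 = 698.
Since both inequalities hold, each species can invade when rare, so the interior equilibrium is stable.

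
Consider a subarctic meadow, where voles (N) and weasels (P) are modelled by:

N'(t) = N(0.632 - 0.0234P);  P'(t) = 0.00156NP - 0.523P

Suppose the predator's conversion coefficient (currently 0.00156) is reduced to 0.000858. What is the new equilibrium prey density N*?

N* ≈ 610

At the interior fixed point, setting dP/dt = 0 with P > 0 fixes N* = (predator death rate)/(NP coefficient) — independent of the other coefficients.
With the change, N* = 0.523/0.000858 = 610; it rises from 335.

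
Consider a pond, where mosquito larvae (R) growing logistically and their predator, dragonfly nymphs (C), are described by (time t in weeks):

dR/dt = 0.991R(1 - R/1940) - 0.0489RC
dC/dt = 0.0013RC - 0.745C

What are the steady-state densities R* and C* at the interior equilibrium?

R* ≈ 573, C* ≈ 14.3

From dC/dt = 0 with C > 0: 0.0013R* = 0.745, so R* = 573.
Substitute into dR/dt = 0: 0.991(1 - 573/1940) = 0.0489C*.
The bracket is 0.705, giving C* = 0.698/0.0489 = 14.3.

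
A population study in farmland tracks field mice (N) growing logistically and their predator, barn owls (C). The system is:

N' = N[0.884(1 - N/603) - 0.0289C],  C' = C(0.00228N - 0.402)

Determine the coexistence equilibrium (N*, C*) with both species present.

From dC/dt = 0 with C > 0: 0.00228N* = 0.402, so N* = 176.
Substitute into dN/dt = 0: 0.884(1 - 176/603) = 0.0289C*.
The bracket is 0.708, giving C* = 0.626/0.0289 = 21.6.

N* ≈ 176, C* ≈ 21.6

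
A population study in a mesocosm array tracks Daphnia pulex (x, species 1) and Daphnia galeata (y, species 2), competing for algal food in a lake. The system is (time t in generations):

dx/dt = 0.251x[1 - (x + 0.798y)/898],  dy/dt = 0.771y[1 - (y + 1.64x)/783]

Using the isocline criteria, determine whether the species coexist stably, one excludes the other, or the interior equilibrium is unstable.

species 1 excludes species 2

Compare the nullcline intercepts: K1/α12 = 898/0.798 = 1130 > K2 = 783; K2/α21 = 783/1.64 = 477 < K1 = 898.
Since the inequalities point opposite ways, species 1 can invade but species 2 cannot.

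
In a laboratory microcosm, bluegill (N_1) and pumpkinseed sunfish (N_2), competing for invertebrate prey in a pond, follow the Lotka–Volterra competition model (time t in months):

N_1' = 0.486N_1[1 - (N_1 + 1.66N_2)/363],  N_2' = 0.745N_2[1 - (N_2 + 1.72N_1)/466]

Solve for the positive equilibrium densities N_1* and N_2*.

Setting both brackets to zero gives the nullclines N_1 + 1.66N_2 = 363 and 1.72N_1 + N_2 = 466.
Substituting N_2 = 466 - 1.72N_1 into the first: N_1(1 - 1.66·1.72) = 363 - 1.66·466.
So N_1* = -411/-1.86 = 221, and then N_2* = 466 - 1.72·221 = 85.4.

N_1* ≈ 221, N_2* ≈ 85.4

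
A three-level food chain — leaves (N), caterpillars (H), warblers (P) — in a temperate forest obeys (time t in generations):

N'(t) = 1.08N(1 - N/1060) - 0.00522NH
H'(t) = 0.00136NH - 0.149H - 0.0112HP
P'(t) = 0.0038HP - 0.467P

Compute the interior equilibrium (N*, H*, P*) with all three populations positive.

N* ≈ 430, H* ≈ 123, P* ≈ 39

From dP/dt = 0: 0.0038H* = 0.467, so H* = 123.
From dN/dt = 0: 1.08(1 - N*/1060) = 0.00522·123, giving N* = 1060·(1 - 0.594) = 430.
From dH/dt = 0: 0.00136·430 - 0.149 = 0.0112P*, so P* = 0.436/0.0112 = 39.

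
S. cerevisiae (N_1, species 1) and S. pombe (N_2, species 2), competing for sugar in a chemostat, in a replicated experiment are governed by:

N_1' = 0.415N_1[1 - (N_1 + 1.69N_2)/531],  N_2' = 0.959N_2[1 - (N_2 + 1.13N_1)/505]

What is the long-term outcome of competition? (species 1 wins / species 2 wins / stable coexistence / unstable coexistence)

unstable coexistence (outcome depends on initial conditions)

Compare the nullcline intercepts: K1/α12 = 531/1.69 = 314 < K2 = 505; K2/α21 = 505/1.13 = 447 < K1 = 531.
Since both are reversed, neither can invade when rare; the interior point is a saddle.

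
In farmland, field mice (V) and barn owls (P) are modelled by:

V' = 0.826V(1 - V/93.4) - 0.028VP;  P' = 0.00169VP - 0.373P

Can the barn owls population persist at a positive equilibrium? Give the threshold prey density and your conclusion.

The predator equation gives dP/dt > 0 only when V > 0.373/0.00169 = 221.
Without the predator, V → K = 93.4. Since 93.4 < 221, the predator cannot invade.

Threshold V = 221; K < 221, so no, the predator goes extinct.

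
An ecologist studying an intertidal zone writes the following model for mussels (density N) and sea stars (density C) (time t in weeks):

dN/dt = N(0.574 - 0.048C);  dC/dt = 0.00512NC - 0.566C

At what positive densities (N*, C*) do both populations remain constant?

Set dC/dt = 0 with C > 0: 0.00512N - 0.566 = 0, so N* = 0.566/0.00512 = 111.
Set dN/dt = 0 with N > 0: 0.574 - 0.048C = 0, so C* = 0.574/0.048 = 12.

N* ≈ 111, C* ≈ 12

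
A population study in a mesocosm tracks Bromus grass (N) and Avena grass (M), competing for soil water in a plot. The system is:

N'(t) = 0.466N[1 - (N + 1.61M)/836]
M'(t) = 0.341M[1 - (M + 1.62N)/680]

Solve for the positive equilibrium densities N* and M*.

Setting both brackets to zero gives the nullclines N + 1.61M = 836 and 1.62N + M = 680.
Substituting M = 680 - 1.62N into the first: N(1 - 1.61·1.62) = 836 - 1.61·680.
So N* = -259/-1.61 = 161, and then M* = 680 - 1.62·161 = 419.

N* ≈ 161, M* ≈ 419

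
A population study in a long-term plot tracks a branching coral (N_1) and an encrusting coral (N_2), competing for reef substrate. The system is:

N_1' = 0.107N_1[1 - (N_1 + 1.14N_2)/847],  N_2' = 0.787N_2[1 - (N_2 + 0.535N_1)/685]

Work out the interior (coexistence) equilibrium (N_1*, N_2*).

Setting both brackets to zero gives the nullclines N_1 + 1.14N_2 = 847 and 0.535N_1 + N_2 = 685.
Substituting N_2 = 685 - 0.535N_1 into the first: N_1(1 - 1.14·0.535) = 847 - 1.14·685.
So N_1* = 66.1/0.39 = 169, and then N_2* = 685 - 0.535·169 = 594.

N_1* ≈ 169, N_2* ≈ 594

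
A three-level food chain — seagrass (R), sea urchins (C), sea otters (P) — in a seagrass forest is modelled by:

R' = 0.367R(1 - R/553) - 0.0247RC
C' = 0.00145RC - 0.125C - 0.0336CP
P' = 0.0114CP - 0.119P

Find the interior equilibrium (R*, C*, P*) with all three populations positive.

From dP/dt = 0: 0.0114C* = 0.119, so C* = 10.4.
From dR/dt = 0: 0.367(1 - R*/553) = 0.0247·10.4, giving R* = 553·(1 - 0.703) = 164.
From dC/dt = 0: 0.00145·164 - 0.125 = 0.0336P*, so P* = 0.114/0.0336 = 3.38.

R* ≈ 164, C* ≈ 10.4, P* ≈ 3.38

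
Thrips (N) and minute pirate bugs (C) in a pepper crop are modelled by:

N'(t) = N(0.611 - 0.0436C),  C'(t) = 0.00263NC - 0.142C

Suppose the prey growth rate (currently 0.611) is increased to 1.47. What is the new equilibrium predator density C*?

C* ≈ 33.7

At the interior fixed point, setting dN/dt = 0 with N > 0 fixes C* = (prey growth rate)/(NC coefficient) — independent of the other coefficients.
With the change, C* = 1.47/0.0436 = 33.7; it rises from 14.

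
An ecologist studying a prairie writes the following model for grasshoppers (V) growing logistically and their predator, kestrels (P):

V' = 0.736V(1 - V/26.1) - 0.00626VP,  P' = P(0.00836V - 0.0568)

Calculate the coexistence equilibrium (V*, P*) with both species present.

V* ≈ 6.79, P* ≈ 87

From dP/dt = 0 with P > 0: 0.00836V* = 0.0568, so V* = 6.79.
Substitute into dV/dt = 0: 0.736(1 - 6.79/26.1) = 0.00626P*.
The bracket is 0.74, giving P* = 0.544/0.00626 = 87.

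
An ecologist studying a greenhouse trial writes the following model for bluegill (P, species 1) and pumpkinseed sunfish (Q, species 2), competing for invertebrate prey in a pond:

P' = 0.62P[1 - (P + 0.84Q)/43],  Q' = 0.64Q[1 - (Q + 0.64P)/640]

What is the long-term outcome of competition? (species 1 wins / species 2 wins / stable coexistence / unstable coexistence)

Compare the nullcline intercepts: K1/α12 = 43/0.84 = 51.2 < K2 = 640; K2/α21 = 640/0.64 = 1000 > K1 = 43.
Since the inequalities point opposite ways, species 2 can invade but species 1 cannot.

species 2 excludes species 1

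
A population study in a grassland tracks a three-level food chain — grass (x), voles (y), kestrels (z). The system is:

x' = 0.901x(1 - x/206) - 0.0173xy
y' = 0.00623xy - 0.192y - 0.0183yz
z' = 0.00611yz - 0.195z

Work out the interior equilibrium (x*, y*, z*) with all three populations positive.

x* ≈ 79.8, y* ≈ 31.9, z* ≈ 16.7

From dz/dt = 0: 0.00611y* = 0.195, so y* = 31.9.
From dx/dt = 0: 0.901(1 - x*/206) = 0.0173·31.9, giving x* = 206·(1 - 0.613) = 79.8.
From dy/dt = 0: 0.00623·79.8 - 0.192 = 0.0183z*, so z* = 0.305/0.0183 = 16.7.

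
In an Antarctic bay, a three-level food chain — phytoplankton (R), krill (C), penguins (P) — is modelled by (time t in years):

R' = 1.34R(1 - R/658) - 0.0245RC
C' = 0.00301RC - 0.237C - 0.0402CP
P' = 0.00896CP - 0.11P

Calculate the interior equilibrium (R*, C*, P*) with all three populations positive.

From dP/dt = 0: 0.00896C* = 0.11, so C* = 12.3.
From dR/dt = 0: 1.34(1 - R*/658) = 0.0245·12.3, giving R* = 658·(1 - 0.224) = 510.
From dC/dt = 0: 0.00301·510 - 0.237 = 0.0402P*, so P* = 1.3/0.0402 = 32.3.

R* ≈ 510, C* ≈ 12.3, P* ≈ 32.3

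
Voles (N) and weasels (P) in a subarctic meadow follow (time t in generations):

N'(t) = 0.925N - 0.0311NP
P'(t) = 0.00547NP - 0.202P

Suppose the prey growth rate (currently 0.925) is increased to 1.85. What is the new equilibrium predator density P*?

At the interior fixed point, setting dN/dt = 0 with N > 0 fixes P* = (prey growth rate)/(NP coefficient) — independent of the other coefficients.
With the change, P* = 1.85/0.0311 = 59.5; it rises from 29.7.

P* ≈ 59.5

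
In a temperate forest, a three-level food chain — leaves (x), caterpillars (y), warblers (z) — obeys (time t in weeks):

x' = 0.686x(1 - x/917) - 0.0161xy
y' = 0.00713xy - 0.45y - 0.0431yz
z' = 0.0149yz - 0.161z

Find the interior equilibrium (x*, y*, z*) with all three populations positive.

x* ≈ 684, y* ≈ 10.8, z* ≈ 103

From dz/dt = 0: 0.0149y* = 0.161, so y* = 10.8.
From dx/dt = 0: 0.686(1 - x*/917) = 0.0161·10.8, giving x* = 917·(1 - 0.254) = 684.
From dy/dt = 0: 0.00713·684 - 0.45 = 0.0431z*, so z* = 4.43/0.0431 = 103.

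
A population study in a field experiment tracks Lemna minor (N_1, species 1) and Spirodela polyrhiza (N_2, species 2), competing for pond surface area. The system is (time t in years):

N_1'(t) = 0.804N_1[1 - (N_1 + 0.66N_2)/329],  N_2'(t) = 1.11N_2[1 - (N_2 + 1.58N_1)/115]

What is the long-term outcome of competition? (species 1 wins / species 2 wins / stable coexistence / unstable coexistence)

Compare the nullcline intercepts: K1/α12 = 329/0.66 = 498 > K2 = 115; K2/α21 = 115/1.58 = 72.8 < K1 = 329.
Since the inequalities point opposite ways, species 1 can invade but species 2 cannot.

species 1 excludes species 2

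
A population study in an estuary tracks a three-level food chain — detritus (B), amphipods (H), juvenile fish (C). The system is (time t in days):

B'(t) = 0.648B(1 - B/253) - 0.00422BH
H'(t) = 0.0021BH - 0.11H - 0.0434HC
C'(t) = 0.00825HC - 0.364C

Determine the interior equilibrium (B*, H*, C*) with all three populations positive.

B* ≈ 180, H* ≈ 44.1, C* ≈ 6.19

From dC/dt = 0: 0.00825H* = 0.364, so H* = 44.1.
From dB/dt = 0: 0.648(1 - B*/253) = 0.00422·44.1, giving B* = 253·(1 - 0.287) = 180.
From dH/dt = 0: 0.0021·180 - 0.11 = 0.0434C*, so C* = 0.269/0.0434 = 6.19.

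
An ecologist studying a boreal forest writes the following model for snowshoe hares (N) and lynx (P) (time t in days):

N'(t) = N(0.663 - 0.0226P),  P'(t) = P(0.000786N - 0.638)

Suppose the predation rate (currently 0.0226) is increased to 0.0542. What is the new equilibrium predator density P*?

P* ≈ 12.2

At the interior fixed point, setting dN/dt = 0 with N > 0 fixes P* = (prey growth rate)/(NP coefficient) — independent of the other coefficients.
With the change, P* = 0.663/0.0542 = 12.2; it falls from 29.3.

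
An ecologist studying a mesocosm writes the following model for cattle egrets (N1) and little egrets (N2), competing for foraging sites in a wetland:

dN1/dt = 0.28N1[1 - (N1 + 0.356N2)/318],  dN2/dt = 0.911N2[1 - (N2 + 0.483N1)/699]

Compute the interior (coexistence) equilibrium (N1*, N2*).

Setting both brackets to zero gives the nullclines N1 + 0.356N2 = 318 and 0.483N1 + N2 = 699.
Substituting N2 = 699 - 0.483N1 into the first: N1(1 - 0.356·0.483) = 318 - 0.356·699.
So N1* = 69.2/0.828 = 83.5, and then N2* = 699 - 0.483·83.5 = 659.

N1* ≈ 83.5, N2* ≈ 659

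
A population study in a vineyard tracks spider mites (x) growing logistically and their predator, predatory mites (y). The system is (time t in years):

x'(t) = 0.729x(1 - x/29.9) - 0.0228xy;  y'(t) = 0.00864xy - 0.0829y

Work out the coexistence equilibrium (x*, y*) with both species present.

x* ≈ 9.59, y* ≈ 21.7

From dy/dt = 0 with y > 0: 0.00864x* = 0.0829, so x* = 9.59.
Substitute into dx/dt = 0: 0.729(1 - 9.59/29.9) = 0.0228y*.
The bracket is 0.679, giving y* = 0.495/0.0228 = 21.7.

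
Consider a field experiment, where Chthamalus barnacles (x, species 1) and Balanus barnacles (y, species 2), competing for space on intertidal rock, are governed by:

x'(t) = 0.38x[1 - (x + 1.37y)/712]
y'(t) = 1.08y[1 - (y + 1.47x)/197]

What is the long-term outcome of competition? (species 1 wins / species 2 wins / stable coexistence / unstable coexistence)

Compare the nullcline intercepts: K1/α12 = 712/1.37 = 520 > K2 = 197; K2/α21 = 197/1.47 = 134 < K1 = 712.
Since the inequalities point opposite ways, species 1 can invade but species 2 cannot.

species 1 excludes species 2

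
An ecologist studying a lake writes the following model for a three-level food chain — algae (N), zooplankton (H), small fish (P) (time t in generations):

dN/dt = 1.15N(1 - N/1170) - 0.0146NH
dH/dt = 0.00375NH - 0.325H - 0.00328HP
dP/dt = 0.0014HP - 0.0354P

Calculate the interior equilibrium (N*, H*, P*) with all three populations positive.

From dP/dt = 0: 0.0014H* = 0.0354, so H* = 25.3.
From dN/dt = 0: 1.15(1 - N*/1170) = 0.0146·25.3, giving N* = 1170·(1 - 0.321) = 794.
From dH/dt = 0: 0.00375·794 - 0.325 = 0.00328P*, so P* = 2.65/0.00328 = 809.

N* ≈ 794, H* ≈ 25.3, P* ≈ 809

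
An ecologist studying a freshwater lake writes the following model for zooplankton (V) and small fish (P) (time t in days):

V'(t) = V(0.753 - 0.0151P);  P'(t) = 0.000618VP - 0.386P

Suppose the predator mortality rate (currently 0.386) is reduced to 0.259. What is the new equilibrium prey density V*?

V* ≈ 419

At the interior fixed point, setting dP/dt = 0 with P > 0 fixes V* = (predator death rate)/(VP coefficient) — independent of the other coefficients.
With the change, V* = 0.259/0.000618 = 419; it falls from 625.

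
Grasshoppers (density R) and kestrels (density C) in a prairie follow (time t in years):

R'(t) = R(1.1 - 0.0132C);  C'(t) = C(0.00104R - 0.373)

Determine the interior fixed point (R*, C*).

R* ≈ 359, C* ≈ 83.3

Set dC/dt = 0 with C > 0: 0.00104R - 0.373 = 0, so R* = 0.373/0.00104 = 359.
Set dR/dt = 0 with R > 0: 1.1 - 0.0132C = 0, so C* = 1.1/0.0132 = 83.3.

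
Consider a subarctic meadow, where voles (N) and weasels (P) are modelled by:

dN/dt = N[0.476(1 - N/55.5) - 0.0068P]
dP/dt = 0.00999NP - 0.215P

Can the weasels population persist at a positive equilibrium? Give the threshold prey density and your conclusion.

The predator equation gives dP/dt > 0 only when N > 0.215/0.00999 = 21.5.
Without the predator, N → K = 55.5. Since 55.5 > 21.5, the predator can invade and persist.

Threshold N = 21.5; K > 21.5, so yes, the predator persists.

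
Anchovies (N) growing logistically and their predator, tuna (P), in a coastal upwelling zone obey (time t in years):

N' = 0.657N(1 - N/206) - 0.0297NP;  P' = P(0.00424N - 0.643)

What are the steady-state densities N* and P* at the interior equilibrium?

N* ≈ 152, P* ≈ 5.84

From dP/dt = 0 with P > 0: 0.00424N* = 0.643, so N* = 152.
Substitute into dN/dt = 0: 0.657(1 - 152/206) = 0.0297P*.
The bracket is 0.264, giving P* = 0.173/0.0297 = 5.84.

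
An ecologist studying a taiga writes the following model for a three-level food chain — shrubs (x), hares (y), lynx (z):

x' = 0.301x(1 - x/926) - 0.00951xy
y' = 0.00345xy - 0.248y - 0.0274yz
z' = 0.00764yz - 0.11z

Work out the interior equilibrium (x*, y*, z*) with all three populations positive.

x* ≈ 505, y* ≈ 14.4, z* ≈ 54.5

From dz/dt = 0: 0.00764y* = 0.11, so y* = 14.4.
From dx/dt = 0: 0.301(1 - x*/926) = 0.00951·14.4, giving x* = 926·(1 - 0.455) = 505.
From dy/dt = 0: 0.00345·505 - 0.248 = 0.0274z*, so z* = 1.49/0.0274 = 54.5.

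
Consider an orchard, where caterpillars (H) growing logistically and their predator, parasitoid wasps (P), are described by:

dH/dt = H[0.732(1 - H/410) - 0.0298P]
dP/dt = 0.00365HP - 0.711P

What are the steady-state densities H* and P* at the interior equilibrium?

H* ≈ 195, P* ≈ 12.9

From dP/dt = 0 with P > 0: 0.00365H* = 0.711, so H* = 195.
Substitute into dH/dt = 0: 0.732(1 - 195/410) = 0.0298P*.
The bracket is 0.525, giving P* = 0.384/0.0298 = 12.9.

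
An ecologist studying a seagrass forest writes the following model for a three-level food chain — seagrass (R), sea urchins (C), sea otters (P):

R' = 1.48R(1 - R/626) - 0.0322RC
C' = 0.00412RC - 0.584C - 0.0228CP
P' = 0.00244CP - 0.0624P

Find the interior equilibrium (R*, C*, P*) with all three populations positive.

R* ≈ 278, C* ≈ 25.6, P* ≈ 24.6

From dP/dt = 0: 0.00244C* = 0.0624, so C* = 25.6.
From dR/dt = 0: 1.48(1 - R*/626) = 0.0322·25.6, giving R* = 626·(1 - 0.556) = 278.
From dC/dt = 0: 0.00412·278 - 0.584 = 0.0228P*, so P* = 0.56/0.0228 = 24.6.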